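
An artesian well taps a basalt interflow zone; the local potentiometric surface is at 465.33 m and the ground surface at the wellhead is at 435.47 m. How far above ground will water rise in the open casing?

≈ 29.86 m above ground

Water rises to the potentiometric surface, so the rise above ground = 465.33 − 435.47 = 29.86 m.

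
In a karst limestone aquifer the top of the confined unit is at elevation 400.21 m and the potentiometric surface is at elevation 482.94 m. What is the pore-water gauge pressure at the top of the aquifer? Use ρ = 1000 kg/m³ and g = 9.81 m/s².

P ≈ 812 kPa

Pressure head at the aquifer top: ψ = h − z = 482.94 − 400.21 = 82.73 m.
P = ρgψ = 1000 × 9.81 × 82.73 = 811581 Pa ≈ 812 kPa.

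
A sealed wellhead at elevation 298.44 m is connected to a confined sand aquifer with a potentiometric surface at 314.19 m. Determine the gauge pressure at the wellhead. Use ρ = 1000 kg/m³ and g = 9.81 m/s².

P ≈ 155 kPa

Head above the cap: Δh = 314.19 − 298.44 = 15.75 m.
P = ρgΔh = 1000 × 9.81 × 15.75 = 154508 Pa ≈ 155 kPa.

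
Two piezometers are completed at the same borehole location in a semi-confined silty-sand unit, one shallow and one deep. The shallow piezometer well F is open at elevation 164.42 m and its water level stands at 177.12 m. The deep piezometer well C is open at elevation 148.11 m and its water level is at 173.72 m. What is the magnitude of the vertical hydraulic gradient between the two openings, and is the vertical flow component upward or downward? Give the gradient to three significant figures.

Total head at well F: h = 177.12 m (water level in the standpipe).
Total head at well C: h = 173.72 m.
Δh = h(well F) − h(well C) = 177.12 − 173.72 = 3.40 m.
Vertical separation Δz = 164.42 − 148.11 = 16.31 m.
|i_v| = |Δh| / Δz = 3.40 / 16.31 = 0.208.
Head is higher in the shallow piezometer, so vertical flow is downward (recharge condition).

|i_v| ≈ 0.208; vertical flow is downward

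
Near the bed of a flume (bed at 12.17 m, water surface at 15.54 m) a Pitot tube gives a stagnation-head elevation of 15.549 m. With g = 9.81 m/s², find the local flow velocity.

v ≈ 0.420 m/s

Near the bed, under hydrostatic conditions, the piezometric head (z + ψ) equals the free-surface elevation, 15.54 m.
Velocity head = total − piezometric = 15.549 − 15.54 = 0.009 m.
v = √(2g·h_v) = √(2 × 9.81 × 0.009) = 0.420 m/s.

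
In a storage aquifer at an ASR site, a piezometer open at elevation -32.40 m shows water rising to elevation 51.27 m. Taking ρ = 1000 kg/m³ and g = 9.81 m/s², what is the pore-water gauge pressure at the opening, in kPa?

Pressure head ψ = h − z = 51.27 − (-32.40) = 83.67 m.
P = ρgψ = 1000 × 9.81 × 83.67 = 820803 Pa ≈ 821 kPa.

P ≈ 821 kPa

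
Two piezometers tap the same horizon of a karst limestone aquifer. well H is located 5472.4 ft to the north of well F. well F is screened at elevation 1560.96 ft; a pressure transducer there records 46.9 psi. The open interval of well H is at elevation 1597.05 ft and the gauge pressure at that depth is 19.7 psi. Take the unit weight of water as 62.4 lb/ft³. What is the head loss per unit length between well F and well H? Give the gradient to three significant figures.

i ≈ 0.00488 ft/ft

Pressure head at well F: ψ = 144·P/γ = 144 × 46.9 / 62.4 = 108.23 ft.
Total head at well F: h = z + ψ = 1560.96 + 108.23 = 1669.19 ft.
Pressure head at well H: ψ = 144·P/γ = 144 × 19.7 / 62.4 = 45.46 ft.
Total head at well H: h = z + ψ = 1597.05 + 45.46 = 1642.51 ft.
Head difference: h(well F) − h(well H) = 1669.19 − 1642.51 = 26.68 ft.
Hydraulic gradient: i = |Δh| / L = 26.68 / 5472.4 = 0.00488.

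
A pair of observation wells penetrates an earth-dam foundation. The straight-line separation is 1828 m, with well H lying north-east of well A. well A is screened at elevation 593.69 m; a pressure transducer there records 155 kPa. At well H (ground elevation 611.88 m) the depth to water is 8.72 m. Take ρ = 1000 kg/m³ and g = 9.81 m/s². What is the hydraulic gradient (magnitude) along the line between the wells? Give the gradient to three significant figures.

i ≈ 0.00346

Pressure head at well A: ψ = P/(ρg) = 155×1000 / (1000 × 9.81) = 15.80 m.
Total head at well A: h = z + ψ = 593.69 + 15.80 = 609.49 m.
Total head at well H: h = 611.88 − 8.72 = 603.16 m.
Head difference: h(well A) − h(well H) = 609.49 − 603.16 = 6.33 m.
Hydraulic gradient: i = |Δh| / L = 6.33 / 1828 = 0.00346.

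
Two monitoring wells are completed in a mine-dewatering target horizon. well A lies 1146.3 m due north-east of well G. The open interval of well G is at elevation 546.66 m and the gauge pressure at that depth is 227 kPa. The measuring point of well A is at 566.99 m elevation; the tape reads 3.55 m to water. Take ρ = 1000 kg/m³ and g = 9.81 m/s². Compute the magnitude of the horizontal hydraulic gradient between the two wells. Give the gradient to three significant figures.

i ≈ 0.00555

Pressure head at well G: ψ = P/(ρg) = 227×1000 / (1000 × 9.81) = 23.14 m.
Total head at well G: h = z + ψ = 546.66 + 23.14 = 569.80 m.
Total head at well A: h = 566.99 − 3.55 = 563.44 m.
Head difference: h(well G) − h(well A) = 569.80 − 563.44 = 6.36 m.
Hydraulic gradient: i = |Δh| / L = 6.36 / 1146.3 = 0.00555.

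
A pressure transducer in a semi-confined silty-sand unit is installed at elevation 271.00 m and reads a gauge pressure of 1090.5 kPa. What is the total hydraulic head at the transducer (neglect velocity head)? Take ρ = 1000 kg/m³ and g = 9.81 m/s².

ψ = P/(ρg) = 1090.5×1000 / (1000 × 9.81) = 111.16 m.
h = z + ψ = 271.00 + 111.16 = 382.16 m.

h ≈ 382.16 m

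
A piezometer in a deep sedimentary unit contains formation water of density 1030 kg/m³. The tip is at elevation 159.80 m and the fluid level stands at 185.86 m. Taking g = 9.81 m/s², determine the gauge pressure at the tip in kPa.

Pressure head ψ = h − z = 185.86 − 159.80 = 26.06 m.
P = ρgψ = 1030 × 9.81 × 26.06 = 263318 Pa ≈ 263 kPa.

P ≈ 263 kPa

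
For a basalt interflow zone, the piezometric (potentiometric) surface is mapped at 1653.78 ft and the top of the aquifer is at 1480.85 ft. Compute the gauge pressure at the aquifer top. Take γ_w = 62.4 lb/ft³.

P ≈ 74.9 psi

Pressure head at the aquifer top: ψ = h − z = 1653.78 − 1480.85 = 172.93 ft.
P = γψ/144 = 62.4 × 172.93 / 144 = 74.9 psi.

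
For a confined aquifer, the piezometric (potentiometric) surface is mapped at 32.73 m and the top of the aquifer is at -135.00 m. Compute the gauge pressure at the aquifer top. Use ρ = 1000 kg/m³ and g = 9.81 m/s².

Pressure head at the aquifer top: ψ = h − z = 32.73 − (-135.00) = 167.73 m.
P = ρgψ = 1000 × 9.81 × 167.73 = 1645431 Pa ≈ 1650 kPa.

P ≈ 1650 kPa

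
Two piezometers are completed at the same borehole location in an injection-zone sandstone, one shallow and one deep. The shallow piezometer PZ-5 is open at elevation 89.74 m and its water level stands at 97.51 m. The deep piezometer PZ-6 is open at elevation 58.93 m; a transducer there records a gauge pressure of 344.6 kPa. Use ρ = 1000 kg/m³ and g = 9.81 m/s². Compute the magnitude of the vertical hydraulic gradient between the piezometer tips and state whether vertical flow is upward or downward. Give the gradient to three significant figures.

Total head at PZ-5: h = 97.51 m (water level in the standpipe).
Pressure head at PZ-6: ψ = P/(ρg) = 344.6×1000 / (1000 × 9.81) = 35.13 m.
Total head at PZ-6: h = z + ψ = 58.93 + 35.13 = 94.06 m.
Δh = h(PZ-5) − h(PZ-6) = 97.51 − 94.06 = 3.45 m.
Vertical separation Δz = 89.74 − 58.93 = 30.81 m.
|i_v| = |Δh| / Δz = 3.45 / 30.81 = 0.112.
Head is higher in the shallow piezometer, so vertical flow is downward (recharge condition).

|i_v| ≈ 0.112; vertical flow is downward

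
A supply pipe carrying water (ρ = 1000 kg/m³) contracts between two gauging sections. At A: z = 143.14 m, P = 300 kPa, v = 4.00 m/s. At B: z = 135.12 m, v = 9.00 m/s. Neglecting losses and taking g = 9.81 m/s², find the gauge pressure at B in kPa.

P₂ ≈ 346 kPa

Pressure head at A: ψ₁ = P₁/(ρg) = 300×1000 / (1000 × 9.81) = 30.58 m.
Velocity heads: v₁²/2g = 4.00²/19.62 = 0.815 m; v₂²/2g = 9.00²/19.62 = 4.128 m.
Total head H = z₁ + ψ₁ + v₁²/2g = 143.14 + 30.58 + 0.815 = 174.53 m.
ψ₂ = H − z₂ − v₂²/2g = 174.53 − 135.12 − 4.128 = 35.28 m.
P₂ = ρgψ₂ = 1000 × 9.81 × 35.28 ≈ 346 kPa.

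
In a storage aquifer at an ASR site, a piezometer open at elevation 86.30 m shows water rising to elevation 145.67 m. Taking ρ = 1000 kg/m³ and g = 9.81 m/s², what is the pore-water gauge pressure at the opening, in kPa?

P ≈ 582 kPa

Pressure head ψ = h − z = 145.67 − 86.30 = 59.37 m.
P = ρgψ = 1000 × 9.81 × 59.37 = 582420 Pa ≈ 582 kPa.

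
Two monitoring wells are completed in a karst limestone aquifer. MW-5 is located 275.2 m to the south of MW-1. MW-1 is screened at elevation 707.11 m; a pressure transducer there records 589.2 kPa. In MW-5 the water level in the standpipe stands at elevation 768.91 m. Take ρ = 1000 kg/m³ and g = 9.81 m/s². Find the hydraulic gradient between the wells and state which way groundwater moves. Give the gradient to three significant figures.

Pressure head at MW-1: ψ = P/(ρg) = 589.2×1000 / (1000 × 9.81) = 60.06 m.
Total head at MW-1: h = z + ψ = 707.11 + 60.06 = 767.17 m.
Total head at MW-5: h = 768.91 m (water level in the piezometer is the total head).
Head difference: h(MW-1) − h(MW-5) = 767.17 − 768.91 = -1.74 m.
Hydraulic gradient: i = |Δh| / L = 1.74 / 275.2 = 0.00632.
Flow is from higher to lower head: from MW-5 toward MW-1, i.e. toward the north.

i ≈ 0.00632; groundwater flows toward the north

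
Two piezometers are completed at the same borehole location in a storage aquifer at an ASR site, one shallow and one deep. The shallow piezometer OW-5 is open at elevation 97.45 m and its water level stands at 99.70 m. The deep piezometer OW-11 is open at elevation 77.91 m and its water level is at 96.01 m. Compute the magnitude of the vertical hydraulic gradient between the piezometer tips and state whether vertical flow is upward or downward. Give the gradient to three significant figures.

|i_v| ≈ 0.189; vertical flow is downward

Total head at OW-5: h = 99.70 m (water level in the standpipe).
Total head at OW-11: h = 96.01 m.
Δh = h(OW-5) − h(OW-11) = 99.70 − 96.01 = 3.69 m.
Vertical separation Δz = 97.45 − 77.91 = 19.54 m.
|i_v| = |Δh| / Δz = 3.69 / 19.54 = 0.189.
Head is higher in the shallow piezometer, so vertical flow is downward (recharge condition).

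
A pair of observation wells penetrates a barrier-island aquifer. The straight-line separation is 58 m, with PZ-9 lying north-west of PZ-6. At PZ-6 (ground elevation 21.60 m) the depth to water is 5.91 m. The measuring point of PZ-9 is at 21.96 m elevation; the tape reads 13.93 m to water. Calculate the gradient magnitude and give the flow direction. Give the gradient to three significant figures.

i ≈ 0.132; groundwater flows toward the north-west

Total head at PZ-6: h = 21.60 − 5.91 = 15.69 m.
Total head at PZ-9: h = 21.96 − 13.93 = 8.03 m.
Head difference: h(PZ-6) − h(PZ-9) = 15.69 − 8.03 = 7.66 m.
Hydraulic gradient: i = |Δh| / L = 7.66 / 58 = 0.132.
Flow is from higher to lower head: from PZ-6 toward PZ-9, i.e. toward the north-west.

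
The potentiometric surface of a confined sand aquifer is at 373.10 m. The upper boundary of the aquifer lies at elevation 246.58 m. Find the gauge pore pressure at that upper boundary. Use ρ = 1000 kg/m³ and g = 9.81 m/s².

P ≈ 1240 kPa

Pressure head at the aquifer top: ψ = h − z = 373.10 − 246.58 = 126.52 m.
P = ρgψ = 1000 × 9.81 × 126.52 = 1241161 Pa ≈ 1240 kPa.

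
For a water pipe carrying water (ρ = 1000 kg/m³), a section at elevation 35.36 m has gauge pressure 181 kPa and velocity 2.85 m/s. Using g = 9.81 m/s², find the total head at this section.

h ≈ 54.22 m

Pressure head ψ = P/(ρg) = 181×1000 / (1000 × 9.81) = 18.45 m.
Velocity head = v²/(2g) = 2.85² / (2 × 9.81) = 0.414 m.
h = z + ψ + v²/(2g) = 35.36 + 18.45 + 0.414 = 54.22 m.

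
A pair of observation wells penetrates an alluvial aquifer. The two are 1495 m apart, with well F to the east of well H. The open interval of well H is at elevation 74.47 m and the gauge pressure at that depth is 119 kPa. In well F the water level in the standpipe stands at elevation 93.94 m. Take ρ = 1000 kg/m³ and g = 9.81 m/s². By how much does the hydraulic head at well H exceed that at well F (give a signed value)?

Δh ≈ -7.34 m

Pressure head at well H: ψ = P/(ρg) = 119×1000 / (1000 × 9.81) = 12.13 m.
Total head at well H: h = z + ψ = 74.47 + 12.13 = 86.60 m.
Total head at well F: h = 93.94 m (water level in the piezometer is the total head).
Head difference: h(well H) − h(well F) = 86.60 − 93.94 = -7.34 m.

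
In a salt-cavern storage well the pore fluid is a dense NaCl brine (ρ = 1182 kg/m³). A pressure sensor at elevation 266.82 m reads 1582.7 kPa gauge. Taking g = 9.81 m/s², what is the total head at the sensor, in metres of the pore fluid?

ψ = P/(ρg) = 1582.7×1000 / (1182 × 9.81) = 136.49 m.
h = z + ψ = 266.82 + 136.49 = 403.31 m.

h ≈ 403.31 m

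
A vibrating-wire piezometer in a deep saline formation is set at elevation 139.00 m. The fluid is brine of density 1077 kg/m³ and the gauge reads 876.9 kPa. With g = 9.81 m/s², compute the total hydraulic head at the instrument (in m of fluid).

ψ = P/(ρg) = 876.9×1000 / (1077 × 9.81) = 83.00 m.
h = z + ψ = 139.00 + 83.00 = 222.00 m.

h ≈ 222.00 m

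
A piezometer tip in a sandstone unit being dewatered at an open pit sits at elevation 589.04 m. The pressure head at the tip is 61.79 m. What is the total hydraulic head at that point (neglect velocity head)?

h = z + ψ = 589.04 + 61.79 = 650.83 m.

h ≈ 650.83 m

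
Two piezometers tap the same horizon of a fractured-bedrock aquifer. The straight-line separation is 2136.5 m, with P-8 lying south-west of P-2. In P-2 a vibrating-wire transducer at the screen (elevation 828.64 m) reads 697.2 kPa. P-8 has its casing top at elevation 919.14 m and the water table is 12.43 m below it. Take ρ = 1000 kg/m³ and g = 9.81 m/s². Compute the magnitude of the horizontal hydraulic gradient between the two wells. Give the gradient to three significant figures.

i ≈ 0.00328

Pressure head at P-2: ψ = P/(ρg) = 697.2×1000 / (1000 × 9.81) = 71.07 m.
Total head at P-2: h = z + ψ = 828.64 + 71.07 = 899.71 m.
Total head at P-8: h = 919.14 − 12.43 = 906.71 m.
Head difference: h(P-2) − h(P-8) = 899.71 − 906.71 = -7.00 m.
Hydraulic gradient: i = |Δh| / L = 7.00 / 2136.5 = 0.00328.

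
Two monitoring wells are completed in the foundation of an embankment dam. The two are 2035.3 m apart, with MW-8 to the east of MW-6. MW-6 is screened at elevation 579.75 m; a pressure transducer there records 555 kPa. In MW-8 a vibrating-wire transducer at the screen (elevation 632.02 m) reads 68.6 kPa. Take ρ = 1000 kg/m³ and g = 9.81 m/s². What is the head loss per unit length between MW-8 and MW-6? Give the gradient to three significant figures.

i ≈ 0.00132 m/m

Pressure head at MW-6: ψ = P/(ρg) = 555×1000 / (1000 × 9.81) = 56.57 m.
Total head at MW-6: h = z + ψ = 579.75 + 56.57 = 636.32 m.
Pressure head at MW-8: ψ = P/(ρg) = 68.6×1000 / (1000 × 9.81) = 6.99 m.
Total head at MW-8: h = z + ψ = 632.02 + 6.99 = 639.01 m.
Head difference: h(MW-6) − h(MW-8) = 636.32 − 639.01 = -2.69 m.
Hydraulic gradient: i = |Δh| / L = 2.69 / 2035.3 = 0.00132.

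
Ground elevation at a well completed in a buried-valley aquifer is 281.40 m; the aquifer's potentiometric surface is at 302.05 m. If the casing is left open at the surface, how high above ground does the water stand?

≈ 20.65 m above ground

Water rises to the potentiometric surface, so the rise above ground = 302.05 − 281.40 = 20.65 m.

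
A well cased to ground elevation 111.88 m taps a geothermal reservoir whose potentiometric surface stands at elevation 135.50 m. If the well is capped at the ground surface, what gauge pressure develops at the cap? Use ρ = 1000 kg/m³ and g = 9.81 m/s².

Head above the cap: Δh = 135.50 − 111.88 = 23.62 m.
P = ρgΔh = 1000 × 9.81 × 23.62 = 231712 Pa ≈ 232 kPa.

P ≈ 232 kPa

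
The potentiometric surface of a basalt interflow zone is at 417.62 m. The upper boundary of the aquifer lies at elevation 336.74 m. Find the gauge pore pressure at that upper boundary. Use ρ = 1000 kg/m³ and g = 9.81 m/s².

P ≈ 793 kPa

Pressure head at the aquifer top: ψ = h − z = 417.62 − 336.74 = 80.88 m.
P = ρgψ = 1000 × 9.81 × 80.88 = 793433 Pa ≈ 793 kPa.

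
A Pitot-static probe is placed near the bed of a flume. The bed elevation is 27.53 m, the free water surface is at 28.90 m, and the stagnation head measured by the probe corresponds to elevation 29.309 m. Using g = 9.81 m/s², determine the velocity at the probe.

v ≈ 2.83 m/s

Near the bed, under hydrostatic conditions, the piezometric head (z + ψ) equals the free-surface elevation, 28.90 m.
Velocity head = total − piezometric = 29.309 − 28.90 = 0.409 m.
v = √(2g·h_v) = √(2 × 9.81 × 0.409) = 2.83 m/s.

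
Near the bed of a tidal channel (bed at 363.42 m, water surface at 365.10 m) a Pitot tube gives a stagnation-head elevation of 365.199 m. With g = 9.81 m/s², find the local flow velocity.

Near the bed, under hydrostatic conditions, the piezometric head (z + ψ) equals the free-surface elevation, 365.10 m.
Velocity head = total − piezometric = 365.199 − 365.10 = 0.099 m.
v = √(2g·h_v) = √(2 × 9.81 × 0.099) = 1.39 m/s.

v ≈ 1.39 m/s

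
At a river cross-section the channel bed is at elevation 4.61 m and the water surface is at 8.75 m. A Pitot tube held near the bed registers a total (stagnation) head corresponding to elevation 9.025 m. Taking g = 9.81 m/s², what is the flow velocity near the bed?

Near the bed, under hydrostatic conditions, the piezometric head (z + ψ) equals the free-surface elevation, 8.75 m.
Velocity head = total − piezometric = 9.025 − 8.75 = 0.275 m.
v = √(2g·h_v) = √(2 × 9.81 × 0.275) = 2.32 m/s.

v ≈ 2.32 m/s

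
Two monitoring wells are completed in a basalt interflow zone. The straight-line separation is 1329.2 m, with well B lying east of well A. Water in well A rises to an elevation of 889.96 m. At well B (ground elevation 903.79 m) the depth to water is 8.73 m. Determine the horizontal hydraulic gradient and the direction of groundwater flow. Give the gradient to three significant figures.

i ≈ 0.00384; groundwater flows toward the west

Total head at well A: h = 889.96 m (water level in the piezometer is the total head).
Total head at well B: h = 903.79 − 8.73 = 895.06 m.
Head difference: h(well A) − h(well B) = 889.96 − 895.06 = -5.10 m.
Hydraulic gradient: i = |Δh| / L = 5.10 / 1329.2 = 0.00384.
Flow is from higher to lower head: from well B toward well A, i.e. toward the west.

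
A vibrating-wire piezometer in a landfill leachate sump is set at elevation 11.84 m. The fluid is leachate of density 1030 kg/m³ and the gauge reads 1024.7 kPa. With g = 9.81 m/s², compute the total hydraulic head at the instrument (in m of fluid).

h ≈ 113.25 m

ψ = P/(ρg) = 1024.7×1000 / (1030 × 9.81) = 101.41 m.
h = z + ψ = 11.84 + 101.41 = 113.25 m.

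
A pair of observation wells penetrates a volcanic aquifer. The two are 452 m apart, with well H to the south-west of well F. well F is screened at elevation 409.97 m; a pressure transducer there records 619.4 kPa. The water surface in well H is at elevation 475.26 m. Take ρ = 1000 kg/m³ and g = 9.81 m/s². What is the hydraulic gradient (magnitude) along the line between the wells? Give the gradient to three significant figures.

i ≈ 0.00476

Pressure head at well F: ψ = P/(ρg) = 619.4×1000 / (1000 × 9.81) = 63.14 m.
Total head at well F: h = z + ψ = 409.97 + 63.14 = 473.11 m.
Total head at well H: h = 475.26 m (water level in the piezometer is the total head).
Head difference: h(well F) − h(well H) = 473.11 − 475.26 = -2.15 m.
Hydraulic gradient: i = |Δh| / L = 2.15 / 452 = 0.00476.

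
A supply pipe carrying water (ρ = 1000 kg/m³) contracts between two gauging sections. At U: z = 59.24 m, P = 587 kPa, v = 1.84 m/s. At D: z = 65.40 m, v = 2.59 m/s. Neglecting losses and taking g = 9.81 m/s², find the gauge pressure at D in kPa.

Pressure head at U: ψ₁ = P₁/(ρg) = 587×1000 / (1000 × 9.81) = 59.84 m.
Velocity heads: v₁²/2g = 1.84²/19.62 = 0.173 m; v₂²/2g = 2.59²/19.62 = 0.342 m.
Total head H = z₁ + ψ₁ + v₁²/2g = 59.24 + 59.84 + 0.173 = 119.25 m.
ψ₂ = H − z₂ − v₂²/2g = 119.25 − 65.40 − 0.342 = 53.51 m.
P₂ = ρgψ₂ = 1000 × 9.81 × 53.51 ≈ 525 kPa.

P₂ ≈ 525 kPa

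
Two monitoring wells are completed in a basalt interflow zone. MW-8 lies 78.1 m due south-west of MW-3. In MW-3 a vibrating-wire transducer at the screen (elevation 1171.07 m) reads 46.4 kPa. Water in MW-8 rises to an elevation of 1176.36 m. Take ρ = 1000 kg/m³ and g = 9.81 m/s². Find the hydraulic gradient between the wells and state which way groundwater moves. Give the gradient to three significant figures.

Pressure head at MW-3: ψ = P/(ρg) = 46.4×1000 / (1000 × 9.81) = 4.73 m.
Total head at MW-3: h = z + ψ = 1171.07 + 4.73 = 1175.80 m.
Total head at MW-8: h = 1176.36 m (water level in the piezometer is the total head).
Head difference: h(MW-3) − h(MW-8) = 1175.80 − 1176.36 = -0.56 m.
Hydraulic gradient: i = |Δh| / L = 0.56 / 78.1 = 0.00717.
Flow is from higher to lower head: from MW-8 toward MW-3, i.e. toward the north-east.

i ≈ 0.00717; groundwater flows toward the north-east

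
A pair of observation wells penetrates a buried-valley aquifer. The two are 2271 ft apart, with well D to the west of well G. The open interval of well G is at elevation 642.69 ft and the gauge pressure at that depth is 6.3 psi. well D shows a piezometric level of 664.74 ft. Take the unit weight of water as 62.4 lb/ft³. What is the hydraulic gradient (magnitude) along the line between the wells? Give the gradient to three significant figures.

Pressure head at well G: ψ = 144·P/γ = 144 × 6.3 / 62.4 = 14.54 ft.
Total head at well G: h = z + ψ = 642.69 + 14.54 = 657.23 ft.
Total head at well D: h = 664.74 ft (water level in the piezometer is the total head).
Head difference: h(well G) − h(well D) = 657.23 − 664.74 = -7.51 ft.
Hydraulic gradient: i = |Δh| / L = 7.51 / 2271 = 0.00331.

i ≈ 0.00331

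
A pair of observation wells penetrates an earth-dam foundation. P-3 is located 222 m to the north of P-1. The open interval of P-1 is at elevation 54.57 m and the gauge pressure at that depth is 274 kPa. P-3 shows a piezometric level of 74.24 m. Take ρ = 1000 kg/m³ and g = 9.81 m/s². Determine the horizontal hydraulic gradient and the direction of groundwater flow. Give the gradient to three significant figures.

i ≈ 0.0372; groundwater flows toward the north

Pressure head at P-1: ψ = P/(ρg) = 274×1000 / (1000 × 9.81) = 27.93 m.
Total head at P-1: h = z + ψ = 54.57 + 27.93 = 82.50 m.
Total head at P-3: h = 74.24 m (water level in the piezometer is the total head).
Head difference: h(P-1) − h(P-3) = 82.50 − 74.24 = 8.26 m.
Hydraulic gradient: i = |Δh| / L = 8.26 / 222 = 0.0372.
Flow is from higher to lower head: from P-1 toward P-3, i.e. toward the north.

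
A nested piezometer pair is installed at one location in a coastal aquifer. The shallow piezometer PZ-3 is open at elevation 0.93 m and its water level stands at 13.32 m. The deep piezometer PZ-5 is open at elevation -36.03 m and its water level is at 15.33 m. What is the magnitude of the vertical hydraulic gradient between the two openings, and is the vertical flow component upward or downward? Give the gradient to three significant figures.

|i_v| ≈ 0.0544; vertical flow is upward

Total head at PZ-3: h = 13.32 m (water level in the standpipe).
Total head at PZ-5: h = 15.33 m.
Δh = h(PZ-3) − h(PZ-5) = 13.32 − 15.33 = -2.01 m.
Vertical separation Δz = 0.93 − (-36.03) = 36.96 m.
|i_v| = |Δh| / Δz = 2.01 / 36.96 = 0.0544.
Head is higher in the deep piezometer, so vertical flow is upward (discharge condition).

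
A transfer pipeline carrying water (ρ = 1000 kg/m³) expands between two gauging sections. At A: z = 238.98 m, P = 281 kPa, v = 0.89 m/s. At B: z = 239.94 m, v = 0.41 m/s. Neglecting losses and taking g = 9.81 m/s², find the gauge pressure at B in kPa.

P₂ ≈ 272 kPa

Pressure head at A: ψ₁ = P₁/(ρg) = 281×1000 / (1000 × 9.81) = 28.64 m.
Velocity heads: v₁²/2g = 0.89²/19.62 = 0.040 m; v₂²/2g = 0.41²/19.62 = 0.009 m.
Total head H = z₁ + ψ₁ + v₁²/2g = 238.98 + 28.64 + 0.040 = 267.66 m.
ψ₂ = H − z₂ − v₂²/2g = 267.66 − 239.94 − 0.009 = 27.71 m.
P₂ = ρgψ₂ = 1000 × 9.81 × 27.71 ≈ 272 kPa.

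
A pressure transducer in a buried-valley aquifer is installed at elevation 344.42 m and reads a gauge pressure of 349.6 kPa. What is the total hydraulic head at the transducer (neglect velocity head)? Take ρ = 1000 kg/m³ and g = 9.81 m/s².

ψ = P/(ρg) = 349.6×1000 / (1000 × 9.81) = 35.64 m.
h = z + ψ = 344.42 + 35.64 = 380.06 m.

h ≈ 380.06 m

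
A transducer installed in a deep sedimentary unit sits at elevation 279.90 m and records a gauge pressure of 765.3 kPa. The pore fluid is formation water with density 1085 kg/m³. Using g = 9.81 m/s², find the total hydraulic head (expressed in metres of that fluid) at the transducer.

ψ = P/(ρg) = 765.3×1000 / (1085 × 9.81) = 71.90 m.
h = z + ψ = 279.90 + 71.90 = 351.80 m.

h ≈ 351.80 m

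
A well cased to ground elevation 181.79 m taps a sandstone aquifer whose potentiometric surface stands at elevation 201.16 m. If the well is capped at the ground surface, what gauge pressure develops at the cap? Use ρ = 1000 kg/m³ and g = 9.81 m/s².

P ≈ 190 kPa

Head above the cap: Δh = 201.16 − 181.79 = 19.37 m.
P = ρgΔh = 1000 × 9.81 × 19.37 = 190020 Pa ≈ 190 kPa.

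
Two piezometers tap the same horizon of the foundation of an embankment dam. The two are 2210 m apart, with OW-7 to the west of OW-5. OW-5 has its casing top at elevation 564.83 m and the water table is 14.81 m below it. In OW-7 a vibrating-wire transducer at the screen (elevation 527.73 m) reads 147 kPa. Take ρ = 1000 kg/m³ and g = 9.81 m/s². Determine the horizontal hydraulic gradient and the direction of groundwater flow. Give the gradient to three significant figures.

Total head at OW-5: h = 564.83 − 14.81 = 550.02 m.
Pressure head at OW-7: ψ = P/(ρg) = 147×1000 / (1000 × 9.81) = 14.98 m.
Total head at OW-7: h = z + ψ = 527.73 + 14.98 = 542.71 m.
Head difference: h(OW-5) − h(OW-7) = 550.02 − 542.71 = 7.31 m.
Hydraulic gradient: i = |Δh| / L = 7.31 / 2210 = 0.00331.
Flow is from higher to lower head: from OW-5 toward OW-7, i.e. toward the west.

i ≈ 0.00331; groundwater flows toward the west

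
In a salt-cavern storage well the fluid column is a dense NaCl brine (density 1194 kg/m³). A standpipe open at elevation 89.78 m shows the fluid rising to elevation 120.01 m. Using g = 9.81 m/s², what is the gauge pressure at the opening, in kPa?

P ≈ 354 kPa

Pressure head ψ = h − z = 120.01 − 89.78 = 30.23 m.
P = ρgψ = 1194 × 9.81 × 30.23 = 354088 Pa ≈ 354 kPa.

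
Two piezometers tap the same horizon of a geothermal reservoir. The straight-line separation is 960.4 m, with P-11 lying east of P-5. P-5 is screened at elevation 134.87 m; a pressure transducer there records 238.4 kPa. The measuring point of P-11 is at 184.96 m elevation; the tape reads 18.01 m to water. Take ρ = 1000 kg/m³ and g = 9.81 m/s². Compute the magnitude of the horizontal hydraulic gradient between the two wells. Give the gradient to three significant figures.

Pressure head at P-5: ψ = P/(ρg) = 238.4×1000 / (1000 × 9.81) = 24.30 m.
Total head at P-5: h = z + ψ = 134.87 + 24.30 = 159.17 m.
Total head at P-11: h = 184.96 − 18.01 = 166.95 m.
Head difference: h(P-5) − h(P-11) = 159.17 − 166.95 = -7.78 m.
Hydraulic gradient: i = |Δh| / L = 7.78 / 960.4 = 0.00810.

i ≈ 0.00810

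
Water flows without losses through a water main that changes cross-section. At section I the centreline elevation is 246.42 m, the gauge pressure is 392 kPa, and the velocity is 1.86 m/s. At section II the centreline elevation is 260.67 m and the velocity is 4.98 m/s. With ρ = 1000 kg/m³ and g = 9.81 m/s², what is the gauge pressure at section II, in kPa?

Pressure head at I: ψ₁ = P₁/(ρg) = 392×1000 / (1000 × 9.81) = 39.96 m.
Velocity heads: v₁²/2g = 1.86²/19.62 = 0.176 m; v₂²/2g = 4.98²/19.62 = 1.264 m.
Total head H = z₁ + ψ₁ + v₁²/2g = 246.42 + 39.96 + 0.176 = 286.56 m.
ψ₂ = H − z₂ − v₂²/2g = 286.56 − 260.67 − 1.264 = 24.63 m.
P₂ = ρgψ₂ = 1000 × 9.81 × 24.63 ≈ 242 kPa.

P₂ ≈ 242 kPa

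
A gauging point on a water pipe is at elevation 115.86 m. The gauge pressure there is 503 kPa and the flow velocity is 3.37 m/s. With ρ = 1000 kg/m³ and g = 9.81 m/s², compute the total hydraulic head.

Pressure head ψ = P/(ρg) = 503×1000 / (1000 × 9.81) = 51.27 m.
Velocity head = v²/(2g) = 3.37² / (2 × 9.81) = 0.579 m.
h = z + ψ + v²/(2g) = 115.86 + 51.27 + 0.579 = 167.71 m.

h ≈ 167.71 m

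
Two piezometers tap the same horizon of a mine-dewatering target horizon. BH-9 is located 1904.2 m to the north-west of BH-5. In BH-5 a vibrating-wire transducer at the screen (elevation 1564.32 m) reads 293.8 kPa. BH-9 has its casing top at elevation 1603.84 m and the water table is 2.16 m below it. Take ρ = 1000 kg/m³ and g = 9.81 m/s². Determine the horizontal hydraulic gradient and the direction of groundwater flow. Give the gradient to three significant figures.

i ≈ 0.00389; groundwater flows toward the south-east

Pressure head at BH-5: ψ = P/(ρg) = 293.8×1000 / (1000 × 9.81) = 29.95 m.
Total head at BH-5: h = z + ψ = 1564.32 + 29.95 = 1594.27 m.
Total head at BH-9: h = 1603.84 − 2.16 = 1601.68 m.
Head difference: h(BH-5) − h(BH-9) = 1594.27 − 1601.68 = -7.41 m.
Hydraulic gradient: i = |Δh| / L = 7.41 / 1904.2 = 0.00389.
Flow is from higher to lower head: from BH-9 toward BH-5, i.e. toward the south-east.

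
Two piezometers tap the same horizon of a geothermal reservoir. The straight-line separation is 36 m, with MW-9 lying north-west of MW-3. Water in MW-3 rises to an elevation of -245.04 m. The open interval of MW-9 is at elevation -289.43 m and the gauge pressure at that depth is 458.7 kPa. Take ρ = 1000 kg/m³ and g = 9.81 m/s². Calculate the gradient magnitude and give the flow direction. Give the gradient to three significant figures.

Total head at MW-3: h = -245.04 m (water level in the piezometer is the total head).
Pressure head at MW-9: ψ = P/(ρg) = 458.7×1000 / (1000 × 9.81) = 46.76 m.
Total head at MW-9: h = z + ψ = -289.43 + 46.76 = -242.67 m.
Head difference: h(MW-3) − h(MW-9) = -245.04 − (-242.67) = -2.37 m.
Hydraulic gradient: i = |Δh| / L = 2.37 / 36 = 0.0658.
Flow is from higher to lower head: from MW-9 toward MW-3, i.e. toward the south-east.

i ≈ 0.0658; groundwater flows toward the south-east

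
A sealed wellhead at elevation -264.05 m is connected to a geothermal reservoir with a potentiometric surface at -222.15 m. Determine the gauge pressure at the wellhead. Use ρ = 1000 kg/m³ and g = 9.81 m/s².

P ≈ 411 kPa

Head above the cap: Δh = -222.15 − (-264.05) = 41.90 m.
P = ρgΔh = 1000 × 9.81 × 41.90 = 411039 Pa ≈ 411 kPa.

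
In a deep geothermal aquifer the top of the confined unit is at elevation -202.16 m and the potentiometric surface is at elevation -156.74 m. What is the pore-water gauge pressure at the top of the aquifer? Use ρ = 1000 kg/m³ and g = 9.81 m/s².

P ≈ 446 kPa

Pressure head at the aquifer top: ψ = h − z = -156.74 − (-202.16) = 45.42 m.
P = ρgψ = 1000 × 9.81 × 45.42 = 445570 Pa ≈ 446 kPa.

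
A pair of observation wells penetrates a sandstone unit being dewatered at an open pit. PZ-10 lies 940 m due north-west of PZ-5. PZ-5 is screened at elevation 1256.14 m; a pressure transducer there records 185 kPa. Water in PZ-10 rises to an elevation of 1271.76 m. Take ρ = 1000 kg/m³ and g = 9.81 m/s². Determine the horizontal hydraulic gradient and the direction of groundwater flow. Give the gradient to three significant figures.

i ≈ 0.00345; groundwater flows toward the north-west

Pressure head at PZ-5: ψ = P/(ρg) = 185×1000 / (1000 × 9.81) = 18.86 m.
Total head at PZ-5: h = z + ψ = 1256.14 + 18.86 = 1275.00 m.
Total head at PZ-10: h = 1271.76 m (water level in the piezometer is the total head).
Head difference: h(PZ-5) − h(PZ-10) = 1275.00 − 1271.76 = 3.24 m.
Hydraulic gradient: i = |Δh| / L = 3.24 / 940 = 0.00345.
Flow is from higher to lower head: from PZ-5 toward PZ-10, i.e. toward the north-west.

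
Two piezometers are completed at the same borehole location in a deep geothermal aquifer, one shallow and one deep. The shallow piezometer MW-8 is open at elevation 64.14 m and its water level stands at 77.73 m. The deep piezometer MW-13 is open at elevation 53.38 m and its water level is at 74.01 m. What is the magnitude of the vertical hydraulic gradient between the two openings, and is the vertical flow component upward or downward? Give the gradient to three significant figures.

|i_v| ≈ 0.346; vertical flow is downward

Total head at MW-8: h = 77.73 m (water level in the standpipe).
Total head at MW-13: h = 74.01 m.
Δh = h(MW-8) − h(MW-13) = 77.73 − 74.01 = 3.72 m.
Vertical separation Δz = 64.14 − 53.38 = 10.76 m.
|i_v| = |Δh| / Δz = 3.72 / 10.76 = 0.346.
Head is higher in the shallow piezometer, so vertical flow is downward (recharge condition).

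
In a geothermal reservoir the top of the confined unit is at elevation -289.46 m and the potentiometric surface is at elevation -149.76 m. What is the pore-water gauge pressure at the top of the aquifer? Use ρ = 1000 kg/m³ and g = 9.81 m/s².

Pressure head at the aquifer top: ψ = h − z = -149.76 − (-289.46) = 139.70 m.
P = ρgψ = 1000 × 9.81 × 139.70 = 1370457 Pa ≈ 1370 kPa.

P ≈ 1370 kPa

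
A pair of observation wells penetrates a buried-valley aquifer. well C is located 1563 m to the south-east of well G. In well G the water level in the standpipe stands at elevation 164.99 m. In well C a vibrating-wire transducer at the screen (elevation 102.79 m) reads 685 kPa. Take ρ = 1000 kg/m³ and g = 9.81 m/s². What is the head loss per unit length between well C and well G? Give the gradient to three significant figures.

Total head at well G: h = 164.99 m (water level in the piezometer is the total head).
Pressure head at well C: ψ = P/(ρg) = 685×1000 / (1000 × 9.81) = 69.83 m.
Total head at well C: h = z + ψ = 102.79 + 69.83 = 172.62 m.
Head difference: h(well G) − h(well C) = 164.99 − 172.62 = -7.63 m.
Hydraulic gradient: i = |Δh| / L = 7.63 / 1563 = 0.00488.

i ≈ 0.00488 m/m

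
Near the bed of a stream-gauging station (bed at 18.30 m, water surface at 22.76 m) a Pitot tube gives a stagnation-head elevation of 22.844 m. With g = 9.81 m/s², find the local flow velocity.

Near the bed, under hydrostatic conditions, the piezometric head (z + ψ) equals the free-surface elevation, 22.76 m.
Velocity head = total − piezometric = 22.844 − 22.76 = 0.084 m.
v = √(2g·h_v) = √(2 × 9.81 × 0.084) = 1.28 m/s.

v ≈ 1.28 m/s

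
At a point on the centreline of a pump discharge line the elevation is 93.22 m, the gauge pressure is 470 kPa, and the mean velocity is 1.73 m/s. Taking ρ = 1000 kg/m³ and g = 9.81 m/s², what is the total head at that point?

Pressure head ψ = P/(ρg) = 470×1000 / (1000 × 9.81) = 47.91 m.
Velocity head = v²/(2g) = 1.73² / (2 × 9.81) = 0.153 m.
h = z + ψ + v²/(2g) = 93.22 + 47.91 + 0.153 = 141.28 m.

h ≈ 141.28 m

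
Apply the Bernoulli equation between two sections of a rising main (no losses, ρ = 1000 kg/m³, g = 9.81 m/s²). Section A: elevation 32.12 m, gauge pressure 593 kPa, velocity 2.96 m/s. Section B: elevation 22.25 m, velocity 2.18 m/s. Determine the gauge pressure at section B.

Pressure head at A: ψ₁ = P₁/(ρg) = 593×1000 / (1000 × 9.81) = 60.45 m.
Velocity heads: v₁²/2g = 2.96²/19.62 = 0.447 m; v₂²/2g = 2.18²/19.62 = 0.242 m.
Total head H = z₁ + ψ₁ + v₁²/2g = 32.12 + 60.45 + 0.447 = 93.02 m.
ψ₂ = H − z₂ − v₂²/2g = 93.02 − 22.25 − 0.242 = 70.53 m.
P₂ = ρgψ₂ = 1000 × 9.81 × 70.53 ≈ 692 kPa.

P₂ ≈ 692 kPa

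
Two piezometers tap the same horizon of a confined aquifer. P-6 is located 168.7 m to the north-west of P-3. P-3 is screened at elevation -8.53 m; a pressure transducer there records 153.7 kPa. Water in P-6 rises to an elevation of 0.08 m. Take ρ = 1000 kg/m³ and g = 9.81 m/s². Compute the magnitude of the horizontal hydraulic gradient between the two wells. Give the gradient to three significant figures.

Pressure head at P-3: ψ = P/(ρg) = 153.7×1000 / (1000 × 9.81) = 15.67 m.
Total head at P-3: h = z + ψ = -8.53 + 15.67 = 7.14 m.
Total head at P-6: h = 0.08 m (water level in the piezometer is the total head).
Head difference: h(P-3) − h(P-6) = 7.14 − 0.08 = 7.06 m.
Hydraulic gradient: i = |Δh| / L = 7.06 / 168.7 = 0.0418.

i ≈ 0.0418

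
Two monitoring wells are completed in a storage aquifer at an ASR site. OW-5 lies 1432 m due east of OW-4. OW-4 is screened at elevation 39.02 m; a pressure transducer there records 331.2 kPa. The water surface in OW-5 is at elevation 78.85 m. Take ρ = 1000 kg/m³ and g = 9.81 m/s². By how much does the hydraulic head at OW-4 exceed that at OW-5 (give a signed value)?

Δh ≈ -6.07 m

Pressure head at OW-4: ψ = P/(ρg) = 331.2×1000 / (1000 × 9.81) = 33.76 m.
Total head at OW-4: h = z + ψ = 39.02 + 33.76 = 72.78 m.
Total head at OW-5: h = 78.85 m (water level in the piezometer is the total head).
Head difference: h(OW-4) − h(OW-5) = 72.78 − 78.85 = -6.07 m.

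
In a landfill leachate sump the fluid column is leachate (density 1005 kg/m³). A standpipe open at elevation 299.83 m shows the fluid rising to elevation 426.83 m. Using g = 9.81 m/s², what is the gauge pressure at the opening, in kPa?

P ≈ 1250 kPa

Pressure head ψ = h − z = 426.83 − 299.83 = 127.00 m.
P = ρgψ = 1005 × 9.81 × 127.00 = 1252099 Pa ≈ 1250 kPa.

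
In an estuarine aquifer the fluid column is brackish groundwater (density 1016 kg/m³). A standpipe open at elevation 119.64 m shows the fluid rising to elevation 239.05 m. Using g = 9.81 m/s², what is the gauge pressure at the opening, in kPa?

Pressure head ψ = h − z = 239.05 − 119.64 = 119.41 m.
P = ρgψ = 1016 × 9.81 × 119.41 = 1190155 Pa ≈ 1190 kPa.

P ≈ 1190 kPa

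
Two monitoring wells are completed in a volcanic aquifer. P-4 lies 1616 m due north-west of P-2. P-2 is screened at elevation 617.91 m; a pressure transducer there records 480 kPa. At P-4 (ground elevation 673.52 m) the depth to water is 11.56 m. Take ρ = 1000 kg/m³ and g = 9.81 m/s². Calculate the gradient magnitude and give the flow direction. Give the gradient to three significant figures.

i ≈ 0.00302; groundwater flows toward the north-west

Pressure head at P-2: ψ = P/(ρg) = 480×1000 / (1000 × 9.81) = 48.93 m.
Total head at P-2: h = z + ψ = 617.91 + 48.93 = 666.84 m.
Total head at P-4: h = 673.52 − 11.56 = 661.96 m.
Head difference: h(P-2) − h(P-4) = 666.84 − 661.96 = 4.88 m.
Hydraulic gradient: i = |Δh| / L = 4.88 / 1616 = 0.00302.
Flow is from higher to lower head: from P-2 toward P-4, i.e. toward the north-west.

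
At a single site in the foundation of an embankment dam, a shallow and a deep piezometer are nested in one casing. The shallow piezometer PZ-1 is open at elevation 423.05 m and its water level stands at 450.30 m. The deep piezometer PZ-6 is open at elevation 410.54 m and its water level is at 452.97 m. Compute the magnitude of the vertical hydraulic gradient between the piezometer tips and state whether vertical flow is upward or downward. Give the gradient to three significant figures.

|i_v| ≈ 0.213; vertical flow is upward

Total head at PZ-1: h = 450.30 m (water level in the standpipe).
Total head at PZ-6: h = 452.97 m.
Δh = h(PZ-1) − h(PZ-6) = 450.30 − 452.97 = -2.67 m.
Vertical separation Δz = 423.05 − 410.54 = 12.51 m.
|i_v| = |Δh| / Δz = 2.67 / 12.51 = 0.213.
Head is higher in the deep piezometer, so vertical flow is upward (discharge condition).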